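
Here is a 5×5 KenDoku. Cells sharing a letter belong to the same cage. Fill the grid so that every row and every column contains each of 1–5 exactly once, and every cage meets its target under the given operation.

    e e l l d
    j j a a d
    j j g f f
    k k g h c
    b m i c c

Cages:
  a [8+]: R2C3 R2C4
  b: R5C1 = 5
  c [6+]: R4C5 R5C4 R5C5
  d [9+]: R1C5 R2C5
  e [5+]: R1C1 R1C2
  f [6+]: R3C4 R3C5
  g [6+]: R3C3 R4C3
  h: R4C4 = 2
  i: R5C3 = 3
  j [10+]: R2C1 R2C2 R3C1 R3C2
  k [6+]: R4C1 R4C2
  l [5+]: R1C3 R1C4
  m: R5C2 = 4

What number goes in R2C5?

4

Cage h is given; hence R4C4 = 2.
Cage b is a single given cell, which forces R5C1 = 5.
M is a freebie; hence R5C2 = 4.
I is a freebie, leaving R5C3 = 3.
3 is placed in row 5, leaving R5C4 = 1.
Row 5 now contains 1, so R5C5 = 2.
Column 3 already has 3; hence R2C3 = 5.
Cage a needs two cells with sum 8, leaving R2C4 = 3.
Row 2 now contains 5, so R2C5 = 4.
Cage f needs two cells with sum 6; hence R3C4 = 5.
Cage f needs two cells with sum 6, leaving R3C5 = 1.
Cage k's pair has sum 6, leaving R4C1 = 1.
Cage k needs two cells with sum 6, which forces R4C2 = 5.
1 is placed in row 4, so R4C3 = 4.
Cage c needs sum 6, so R4C5 = 3.
The two cells of cage l must have sum 5, which forces R1C3 = 1.
Column 4 already has 3, leaving R1C4 = 4.
4 is placed in column 5, which forces R1C5 = 5.
1 is placed in column 1, which forces R2C1 = 2.
Cage j needs sum 10; hence R2C2 = 1.
Cage j needs sum 10, so R3C1 = 4.
The 4 cells of cage j must have sum 10, which forces R3C2 = 3.
1 is placed in row 3, so R3C3 = 2.
Column 1 now contains 2, which forces R1C1 = 3.
Column 2 already has 3, which forces R1C2 = 2.
Filled in: 3 2 1 4 5 / 2 1 5 3 4 / 4 3 2 5 1 / 1 5 4 2 3 / 5 4 3 1 2.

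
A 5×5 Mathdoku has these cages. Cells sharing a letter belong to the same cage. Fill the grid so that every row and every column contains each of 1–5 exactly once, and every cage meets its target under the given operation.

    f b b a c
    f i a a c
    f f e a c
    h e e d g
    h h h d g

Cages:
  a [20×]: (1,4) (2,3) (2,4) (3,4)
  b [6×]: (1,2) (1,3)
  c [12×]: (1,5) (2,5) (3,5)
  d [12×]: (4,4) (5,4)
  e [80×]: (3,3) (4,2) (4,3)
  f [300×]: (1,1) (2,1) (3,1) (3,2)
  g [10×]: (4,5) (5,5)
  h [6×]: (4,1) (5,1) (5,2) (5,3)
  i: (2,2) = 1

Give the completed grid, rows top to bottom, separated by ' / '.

5 2 3 1 4 / 4 1 2 5 3 / 3 5 4 2 1 / 1 4 5 3 2 / 2 3 1 4 5

Cage i is given, which forces (2,2) = 1.
Row 2 now contains 1, which forces (2,3) = 2.
Cage f has product 300, leaving (3,2) = 5.
Cage e needs product 80, leaving (3,3) = 4.
Cage h has product 6, leaving (4,1) = 1.
The 3 cells of cage e must have product 80, which forces (4,2) = 4.
Cage e has product 80, leaving (4,3) = 5.
Row 4 already has 4, which forces (4,4) = 3.
5 is placed in row 4; hence (4,5) = 2.
Column 4 already has 3, which forces (5,4) = 4.
2 is placed in column 5, leaving (5,5) = 5.
Cage b needs two cells with product 6, which forces (1,2) = 2.
Column 3 now contains 2; hence (1,3) = 3.
Row 1 now contains 2, so (1,4) = 1.
Row 1 already has 1; hence (1,5) = 4.
4 is placed in column 4, which forces (2,4) = 5.
4 is placed in column 5, leaving (2,5) = 3.
4 is placed in row 3, leaving (3,1) = 3.
Column 4 already has 1, leaving (3,4) = 2.
Column 5 already has 3, leaving (3,5) = 1.
3 is placed in column 1, so (5,1) = 2.
Column 2 already has 2, so (5,2) = 3.
Cage h needs product 6, leaving (5,3) = 1.
Row 1 now contains 4; hence (1,1) = 5.
5 is placed in row 2; hence (2,1) = 4.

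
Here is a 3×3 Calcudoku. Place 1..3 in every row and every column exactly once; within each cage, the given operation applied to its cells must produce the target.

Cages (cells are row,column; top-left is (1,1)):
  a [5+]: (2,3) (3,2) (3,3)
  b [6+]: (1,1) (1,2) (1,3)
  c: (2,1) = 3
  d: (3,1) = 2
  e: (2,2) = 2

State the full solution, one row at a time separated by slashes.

Cage c is given, so (2,1) = 3.
E is a freebie; hence (2,2) = 2.
Row 2 already has 2, leaving (2,3) = 1.
Cage d is a single given cell, which forces (3,1) = 2.
Column 2 now contains 2, which forces (3,2) = 1.
Column 3 now contains 1; hence (3,3) = 3.
Column 1 already has 2, so (1,1) = 1.
Column 2 already has 1, which forces (1,2) = 3.
3 is placed in column 3, which forces (1,3) = 2.

1 3 2 / 3 2 1 / 2 1 3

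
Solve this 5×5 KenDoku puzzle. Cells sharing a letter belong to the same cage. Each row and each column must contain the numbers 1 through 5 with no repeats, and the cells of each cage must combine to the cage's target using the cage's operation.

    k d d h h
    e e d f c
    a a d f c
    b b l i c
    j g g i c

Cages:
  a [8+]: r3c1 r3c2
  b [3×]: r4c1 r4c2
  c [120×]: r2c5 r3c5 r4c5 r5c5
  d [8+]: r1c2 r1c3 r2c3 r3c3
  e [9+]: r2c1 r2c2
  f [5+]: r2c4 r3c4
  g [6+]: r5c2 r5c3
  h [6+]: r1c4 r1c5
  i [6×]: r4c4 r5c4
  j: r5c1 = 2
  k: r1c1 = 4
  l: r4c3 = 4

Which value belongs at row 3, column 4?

K is a freebie; hence r1c1 = 4.
4 is placed in column 1, so r2c1 = 5.
5 is placed in row 2; hence r2c2 = 4.
5 is placed in column 1; hence r3c1 = 3.
Row 3 already has 3; hence r3c2 = 5.
Column 1 already has 3, leaving r4c1 = 1.
Row 4 already has 1, which forces r4c2 = 3.
Cage l is a single given cell, which forces r4c3 = 4.
3 is placed in row 4, so r4c4 = 2.
Row 4 already has 2; hence r4c5 = 5.
Cage j is given, so r5c1 = 2.
Row 5 now contains 2, which forces r5c2 = 1.
1 is placed in row 5, so r5c3 = 5.
Column 4 already has 2, so r5c4 = 3.
Row 5 already has 3, leaving r5c5 = 4.
1 is placed in column 2, leaving r1c2 = 2.
Cage h needs two cells with sum 6; hence r1c4 = 5.
Cage h's pair has sum 6, which forces r1c5 = 1.
Column 4 already has 3, so r2c4 = 1.
Cage c has product 120, which forces r2c5 = 3.
Cage f needs two cells with sum 5; hence r3c4 = 4.
4 is placed in column 5, so r3c5 = 2.
Row 1 now contains 1, so r1c3 = 3.
Row 2 now contains 3; hence r2c3 = 2.
Row 3 already has 2, leaving r3c3 = 1.
Completed grid: 4 2 3 5 1 / 5 4 2 1 3 / 3 5 1 4 2 / 1 3 4 2 5 / 2 1 5 3 4.

4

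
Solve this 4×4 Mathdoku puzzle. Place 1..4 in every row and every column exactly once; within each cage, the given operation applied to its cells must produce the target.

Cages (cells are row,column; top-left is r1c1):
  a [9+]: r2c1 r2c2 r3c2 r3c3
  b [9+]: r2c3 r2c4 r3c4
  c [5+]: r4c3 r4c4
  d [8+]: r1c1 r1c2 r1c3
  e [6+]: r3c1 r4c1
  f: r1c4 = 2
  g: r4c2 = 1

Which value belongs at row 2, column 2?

Cage f is given, which forces r1c4 = 2.
Cage g is a single given cell, which forces r4c2 = 1.
The two cells of cage c must have sum 5, leaving r4c3 = 2.
Cage c needs two cells with sum 5, leaving r4c4 = 3.
Column 3 now contains 2, which forces r2c3 = 4.
Cage b has sum 9; hence r2c4 = 1.
Cage e needs two cells with sum 6; hence r3c1 = 2.
3 is placed in column 4, leaving r3c4 = 4.
Row 4 already has 2, which forces r4c1 = 4.
The 3 cells of cage d must have sum 8; hence r1c2 = 4.
Column 1 now contains 2, leaving r2c1 = 3.
Cage a needs sum 9, leaving r2c2 = 2.
Row 3 now contains 4, so r3c2 = 3.
Cage a needs sum 9, which forces r3c3 = 1.
3 is placed in column 1, which forces r1c1 = 1.
Column 3 now contains 1, leaving r1c3 = 3.
The full grid is 1 4 3 2 / 3 2 4 1 / 2 3 1 4 / 4 1 2 3.

2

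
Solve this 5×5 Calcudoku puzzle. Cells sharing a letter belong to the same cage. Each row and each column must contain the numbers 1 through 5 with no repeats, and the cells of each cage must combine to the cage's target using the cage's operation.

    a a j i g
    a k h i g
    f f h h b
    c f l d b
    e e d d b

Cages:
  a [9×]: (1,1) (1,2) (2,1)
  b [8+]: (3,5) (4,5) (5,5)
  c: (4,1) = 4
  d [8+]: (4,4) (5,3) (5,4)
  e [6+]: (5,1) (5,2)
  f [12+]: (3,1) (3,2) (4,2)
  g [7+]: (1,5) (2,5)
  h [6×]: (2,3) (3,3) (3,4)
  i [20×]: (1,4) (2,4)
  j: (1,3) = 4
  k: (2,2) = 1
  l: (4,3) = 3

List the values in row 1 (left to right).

1 3 4 5 2

Cage a has product 9, which forces (1,1) = 1.
Cage a needs product 9; hence (1,2) = 3.
Cage j is given; hence (1,3) = 4.
4 is placed in row 1; hence (1,4) = 5.
Row 1 already has 5, which forces (1,5) = 2.
Cage a needs product 9, so (2,1) = 3.
Cage k is a single given cell, so (2,2) = 1.
1 is placed in row 2; hence (2,3) = 2.
Column 4 already has 5, leaving (2,4) = 4.
4 is placed in row 2; hence (2,5) = 5.
Cage c is given; hence (4,1) = 4.
Row 4 now contains 4, leaving (4,2) = 5.
L is a freebie; hence (4,3) = 3.
Row 4 now contains 3, leaving (4,5) = 1.
Column 1 now contains 4, leaving (3,1) = 5.
The 3 cells of cage f must have sum 12, so (3,2) = 2.
3 is placed in column 3; hence (3,3) = 1.
Cage h needs product 6, which forces (3,4) = 3.
3 is placed in row 3, which forces (3,5) = 4.
Row 4 now contains 1, so (4,4) = 2.
Cage e needs two cells with sum 6, which forces (5,1) = 2.
Cage e needs two cells with sum 6; hence (5,2) = 4.
Cage d has sum 8, which forces (5,3) = 5.
Cage d has sum 8, which forces (5,4) = 1.
Column 5 already has 4, leaving (5,5) = 3.
The full grid is 1 3 4 5 2 / 3 1 2 4 5 / 5 2 1 3 4 / 4 5 3 2 1 / 2 4 5 1 3.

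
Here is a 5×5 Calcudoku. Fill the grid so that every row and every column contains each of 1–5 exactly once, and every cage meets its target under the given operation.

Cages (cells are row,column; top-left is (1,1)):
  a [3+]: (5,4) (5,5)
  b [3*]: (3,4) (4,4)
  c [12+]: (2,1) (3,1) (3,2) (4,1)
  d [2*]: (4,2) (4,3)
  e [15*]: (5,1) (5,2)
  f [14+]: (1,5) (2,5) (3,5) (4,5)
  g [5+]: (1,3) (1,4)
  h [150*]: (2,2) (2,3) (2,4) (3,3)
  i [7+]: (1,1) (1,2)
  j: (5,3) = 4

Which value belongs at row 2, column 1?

Cage h needs product 150; hence (3,3) = 5.
Cage j is a single given cell, leaving (5,3) = 4.
Row 1 needs a 1, and only (1,3) is open for it.
Cage g's pair has sum 5; hence (1,4) = 4.
Cage d's pair has product 2, which forces (4,2) = 1.
1 is placed in column 3, so (4,3) = 2.
1 is placed in row 4, so (4,4) = 3.
2 is placed in column 3, which forces (2,3) = 3.
Column 4 now contains 3, which forces (3,4) = 1.
Column 4 now contains 1, which forces (5,4) = 2.
2 is placed in row 5, so (5,5) = 1.
Cage h needs product 150, so (2,2) = 2.
Column 4 now contains 2; hence (2,4) = 5.
Row 2 already has 5; hence (2,5) = 4.
Column 2 already has 2; hence (3,2) = 4.
Column 5 already has 4, so (4,5) = 5.
Cage i needs two cells with sum 7; hence (1,1) = 2.
Column 2 already has 2, which forces (1,2) = 5.
2 is placed in row 1, so (1,5) = 3.
Row 2 now contains 2, so (2,1) = 1.
The 4 cells of cage c must have sum 12, which forces (3,1) = 3.
Column 5 now contains 3, which forces (3,5) = 2.
Row 4 already has 5, which forces (4,1) = 4.
3 is placed in column 1, which forces (5,1) = 5.
Column 2 already has 5, leaving (5,2) = 3.
Filled in: 2 5 1 4 3 / 1 2 3 5 4 / 3 4 5 1 2 / 4 1 2 3 5 / 5 3 4 2 1.

1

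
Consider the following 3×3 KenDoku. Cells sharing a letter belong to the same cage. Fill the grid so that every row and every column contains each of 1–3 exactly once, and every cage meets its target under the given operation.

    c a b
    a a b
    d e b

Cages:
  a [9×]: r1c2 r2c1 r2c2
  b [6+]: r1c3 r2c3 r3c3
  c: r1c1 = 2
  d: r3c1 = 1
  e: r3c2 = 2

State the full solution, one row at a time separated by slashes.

2 3 1 / 3 1 2 / 1 2 3

C is a freebie, which forces r1c1 = 2.
Cage a needs product 9, leaving r1c2 = 3.
Row 1 already has 3, so r1c3 = 1.
The 3 cells of cage a must have product 9; hence r2c1 = 3.
Cage a has product 9, which forces r2c2 = 1.
3 is placed in row 2, leaving r2c3 = 2.
Cage d is given; hence r3c1 = 1.
E is a freebie, which forces r3c2 = 2.
2 is placed in column 3, leaving r3c3 = 3.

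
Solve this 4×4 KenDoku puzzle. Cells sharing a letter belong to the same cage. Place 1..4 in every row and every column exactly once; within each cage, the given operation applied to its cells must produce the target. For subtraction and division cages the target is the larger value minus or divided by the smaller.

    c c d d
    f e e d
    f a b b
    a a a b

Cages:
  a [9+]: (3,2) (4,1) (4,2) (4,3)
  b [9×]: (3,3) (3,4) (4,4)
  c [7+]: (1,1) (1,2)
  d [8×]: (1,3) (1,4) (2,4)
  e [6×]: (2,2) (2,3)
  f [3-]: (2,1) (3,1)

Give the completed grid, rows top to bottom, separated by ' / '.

Cage b has product 9; hence (3,3) = 3.
The 3 cells of cage b must have product 9, leaving (3,4) = 1.
Cage b has product 9, so (4,4) = 3.
Cage d has product 8, which forces (1,3) = 1.
The two cells of cage f must have difference 3, which forces (2,1) = 1.
Cage e's pair has product 6, leaving (2,2) = 3.
Column 3 now contains 3; hence (2,3) = 2.
Row 2 already has 2; hence (2,4) = 4.
1 is placed in row 3; hence (3,1) = 4.
1 is placed in row 3, so (3,2) = 2.
4 is placed in column 1, which forces (4,1) = 2.
Column 3 now contains 2, which forces (4,3) = 4.
4 is placed in column 1, which forces (1,1) = 3.
Column 2 now contains 3, so (1,2) = 4.
Column 4 now contains 4, which forces (1,4) = 2.
Row 4 already has 4; hence (4,2) = 1.

3 4 1 2 / 1 3 2 4 / 4 2 3 1 / 2 1 4 3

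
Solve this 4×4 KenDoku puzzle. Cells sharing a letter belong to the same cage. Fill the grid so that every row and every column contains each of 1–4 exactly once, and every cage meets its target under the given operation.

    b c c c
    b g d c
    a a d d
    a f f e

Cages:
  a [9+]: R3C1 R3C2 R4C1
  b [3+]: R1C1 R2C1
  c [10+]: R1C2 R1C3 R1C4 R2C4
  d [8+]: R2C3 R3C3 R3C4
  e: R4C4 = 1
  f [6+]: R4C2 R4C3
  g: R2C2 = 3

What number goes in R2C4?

2

Cage g is a single given cell, leaving R2C2 = 3.
Cage e is a single given cell, which forces R4C4 = 1.
In row 4, 3 can only go at R4C1, so R4C1 = 3.
The only place for 1 in row 3 is R3C3.
Cage c has sum 10, leaving R1C2 = 1.
Cage d needs sum 8, leaving R2C3 = 4.
4 is placed in row 2, which forces R2C4 = 2.
The 3 cells of cage d must have sum 8, which forces R3C4 = 3.
Column 3 already has 4, so R4C3 = 2.
Row 1 already has 1; hence R1C1 = 2.
Column 3 already has 2, so R1C3 = 3.
Column 4 already has 3, which forces R1C4 = 4.
Row 2 already has 2, which forces R2C1 = 1.
2 is placed in column 1; hence R3C1 = 4.
4 is placed in row 3, so R3C2 = 2.
2 is placed in row 4; hence R4C2 = 4.
The full grid is 2 1 3 4 / 1 3 4 2 / 4 2 1 3 / 3 4 2 1.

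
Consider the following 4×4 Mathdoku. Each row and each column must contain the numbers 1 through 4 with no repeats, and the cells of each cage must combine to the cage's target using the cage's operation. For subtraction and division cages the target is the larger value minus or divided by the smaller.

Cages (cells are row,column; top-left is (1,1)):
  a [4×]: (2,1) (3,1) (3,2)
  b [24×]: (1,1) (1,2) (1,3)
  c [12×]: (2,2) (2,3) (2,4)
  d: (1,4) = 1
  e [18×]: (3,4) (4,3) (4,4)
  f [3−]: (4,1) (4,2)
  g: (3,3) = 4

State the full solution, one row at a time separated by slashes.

Cage d is given, so (1,4) = 1.
Cage g is given; hence (3,3) = 4.
The 3 cells of cage e must have product 18, leaving (3,4) = 3.
Cage e needs product 18, leaving (4,3) = 3.
The 3 cells of cage e must have product 18, leaving (4,4) = 2.
Column 3 now contains 3, leaving (1,3) = 2.
The 3 cells of cage a must have product 4; hence (2,1) = 2.
The 3 cells of cage c must have product 12; hence (2,2) = 3.
Column 3 now contains 3; hence (2,3) = 1.
Column 4 now contains 3, which forces (2,4) = 4.
Row 3 now contains 4, leaving (3,1) = 1.
Cage a has product 4, which forces (3,2) = 2.
1 is placed in column 1, so (4,1) = 4.
Row 4 already has 4, leaving (4,2) = 1.
4 is placed in column 1; hence (1,1) = 3.
3 is placed in column 2, leaving (1,2) = 4.

3 4 2 1 / 2 3 1 4 / 1 2 4 3 / 4 1 3 2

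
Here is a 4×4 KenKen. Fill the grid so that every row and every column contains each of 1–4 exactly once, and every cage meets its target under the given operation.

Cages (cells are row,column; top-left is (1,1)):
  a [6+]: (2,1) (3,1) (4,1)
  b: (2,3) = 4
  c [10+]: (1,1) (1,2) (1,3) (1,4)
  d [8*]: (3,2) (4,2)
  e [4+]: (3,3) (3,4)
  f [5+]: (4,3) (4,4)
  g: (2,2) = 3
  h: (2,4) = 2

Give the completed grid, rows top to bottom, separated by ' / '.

G is a freebie, so (2,2) = 3.
B is a freebie, leaving (2,3) = 4.
Cage h is given, leaving (2,4) = 2.
Row 2 now contains 2, leaving (2,1) = 1.
In row 3, 4 can only go at (3,2), so (3,2) = 4.
4 is placed in column 2, leaving (4,2) = 2.
Row 4 already has 2; hence (4,3) = 1.
Column 2 already has 2, which forces (1,2) = 1.
Cage a needs sum 6, leaving (3,1) = 2.
Column 3 already has 1; hence (3,3) = 3.
Cage e needs two cells with sum 4; hence (3,4) = 1.
Row 4 already has 2, leaving (4,1) = 3.
Cage f's pair has sum 5; hence (4,4) = 4.
Column 1 now contains 3; hence (1,1) = 4.
3 is placed in column 3, which forces (1,3) = 2.
Column 4 already has 4, leaving (1,4) = 3.

4 1 2 3 / 1 3 4 2 / 2 4 3 1 / 3 2 1 4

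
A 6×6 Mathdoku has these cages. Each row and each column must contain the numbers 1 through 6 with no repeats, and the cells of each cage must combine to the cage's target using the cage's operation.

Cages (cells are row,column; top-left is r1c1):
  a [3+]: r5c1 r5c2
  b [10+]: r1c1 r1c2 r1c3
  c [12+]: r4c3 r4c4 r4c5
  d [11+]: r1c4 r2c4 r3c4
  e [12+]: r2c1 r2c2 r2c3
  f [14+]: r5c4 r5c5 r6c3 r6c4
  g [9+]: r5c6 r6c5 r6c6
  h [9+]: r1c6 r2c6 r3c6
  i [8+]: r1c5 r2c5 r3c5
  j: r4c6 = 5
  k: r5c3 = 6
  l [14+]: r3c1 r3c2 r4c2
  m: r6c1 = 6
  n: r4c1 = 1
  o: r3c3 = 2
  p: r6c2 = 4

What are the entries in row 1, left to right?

3 2 5 1 4 6

Cage o is a single given cell, leaving r3c3 = 2.
N is a freebie, which forces r4c1 = 1.
Cage j is given, leaving r4c6 = 5.
Column 1 already has 1, which forces r5c1 = 2.
Row 5 now contains 2, leaving r5c2 = 1.
Cage k is a single given cell, which forces r5c3 = 6.
Cage m is given; hence r6c1 = 6.
Cage p is a single given cell, leaving r6c2 = 4.
Cage c needs sum 12, which forces r4c3 = 4.
Row 4 needs a 3, and only r4c2 is open for it.
The 3 cells of cage l must have sum 14, leaving r3c1 = 5.
The 3 cells of cage l must have sum 14, leaving r3c2 = 6.
Column 1 already has 5, leaving r2c1 = 4.
Column 2 already has 6, so r2c2 = 5.
Cage e needs sum 12, so r2c3 = 3.
4 is placed in column 1, which forces r1c1 = 3.
Column 2 now contains 5; hence r1c2 = 2.
Cage b has sum 10, leaving r1c3 = 5.
5 is placed in row 1, which forces r1c5 = 4.
4 is placed in row 1, which forces r1c6 = 6.
Column 6 already has 6, which forces r2c6 = 2.
5 is placed in column 3, so r6c3 = 1.
Row 6 now contains 1, which forces r6c6 = 3.
Row 1 already has 6, which forces r1c4 = 1.
Cage d has sum 11; hence r2c4 = 6.
Row 2 already has 2, leaving r2c5 = 1.
Cage d has sum 11; hence r3c4 = 4.
Cage i has sum 8, which forces r3c5 = 3.
Cage h has sum 9, so r3c6 = 1.
Column 4 now contains 6, leaving r4c4 = 2.
Row 4 already has 2, which forces r4c5 = 6.
The 4 cells of cage f must have sum 14; hence r5c4 = 3.
The 4 cells of cage f must have sum 14, so r5c5 = 5.
3 is placed in column 6, leaving r5c6 = 4.
Cage f needs sum 14, leaving r6c4 = 5.
Cage g needs sum 9, leaving r6c5 = 2.
The full grid is 3 2 5 1 4 6 / 4 5 3 6 1 2 / 5 6 2 4 3 1 / 1 3 4 2 6 5 / 2 1 6 3 5 4 / 6 4 1 5 2 3.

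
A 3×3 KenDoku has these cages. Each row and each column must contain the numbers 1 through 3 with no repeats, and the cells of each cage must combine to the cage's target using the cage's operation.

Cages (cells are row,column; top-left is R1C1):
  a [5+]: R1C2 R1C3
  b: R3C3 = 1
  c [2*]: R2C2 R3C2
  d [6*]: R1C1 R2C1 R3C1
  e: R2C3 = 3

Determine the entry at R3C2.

E is a freebie; hence R2C3 = 3.
Cage b is given; hence R3C3 = 1.
The two cells of cage a must have sum 5, leaving R1C2 = 3.
Column 3 already has 3, so R1C3 = 2.
Cage c needs two cells with product 2; hence R2C2 = 1.
Row 3 already has 1; hence R3C2 = 2.
2 is placed in row 1, which forces R1C1 = 1.
Row 2 now contains 1, so R2C1 = 2.
Row 3 already has 2; hence R3C1 = 3.
Completed grid: 1 3 2 / 2 1 3 / 3 2 1.

2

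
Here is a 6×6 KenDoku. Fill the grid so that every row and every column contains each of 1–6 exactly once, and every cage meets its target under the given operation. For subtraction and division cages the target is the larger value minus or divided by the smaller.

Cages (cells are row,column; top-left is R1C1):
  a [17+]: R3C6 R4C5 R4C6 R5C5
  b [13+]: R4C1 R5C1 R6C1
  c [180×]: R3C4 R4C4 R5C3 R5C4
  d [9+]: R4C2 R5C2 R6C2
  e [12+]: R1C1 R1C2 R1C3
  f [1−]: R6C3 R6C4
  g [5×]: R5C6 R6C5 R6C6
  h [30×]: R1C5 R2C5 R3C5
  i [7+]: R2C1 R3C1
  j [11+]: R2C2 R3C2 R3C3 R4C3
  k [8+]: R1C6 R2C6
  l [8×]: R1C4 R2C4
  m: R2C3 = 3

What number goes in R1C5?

M is a freebie, leaving R2C3 = 3.
The 3 cells of cage g must have product 5, so R5C6 = 1.
Cage g needs product 5; hence R6C5 = 1.
Cage g has product 5, which forces R6C6 = 5.
Cage f needs two cells with difference 1, which forces R6C4 = 3.
The 4 cells of cage c must have product 180, which forces R5C3 = 6.
Cage c has product 180, which forces R5C4 = 5.
In column 5, 6 can only go at R4C5, so R4C5 = 6.
Cage c has product 180, leaving R3C4 = 6.
Row 4 already has 6, which forces R4C4 = 1.
Cage b needs sum 13, so R6C1 = 6.
Cage a has sum 17; hence R5C5 = 4.
The only place for 1 in row 2 is R2C2.
In row 2, 6 can only go at R2C6, so R2C6 = 6.
6 is placed in column 6, which forces R1C6 = 2.
Row 1 now contains 2; hence R1C4 = 4.
The two cells of cage l must have product 8; hence R2C4 = 2.
Row 2 already has 2, leaving R2C5 = 5.
Cage e has sum 12, leaving R1C2 = 6.
Column 5 now contains 5, which forces R1C5 = 3.
Row 2 already has 5, which forces R2C1 = 4.
Cage i needs two cells with sum 7, which forces R3C1 = 3.
Cage h has product 30; hence R3C5 = 2.
Row 3 already has 3, leaving R3C6 = 4.
Column 1 already has 4, which forces R4C1 = 5.
4 is placed in column 6, so R4C6 = 3.
3 is placed in column 1; hence R5C1 = 2.
2 is placed in row 5; hence R5C2 = 3.
Column 1 already has 5, so R1C1 = 1.
Cage e has sum 12; hence R1C3 = 5.
Row 3 already has 4, so R3C2 = 5.
Cage j needs sum 11; hence R3C3 = 1.
The 4 cells of cage j must have sum 11, which forces R4C3 = 4.
Column 3 already has 4; hence R6C3 = 2.
4 is placed in row 4, leaving R4C2 = 2.
2 is placed in row 6, so R6C2 = 4.
Completed grid: 1 6 5 4 3 2 / 4 1 3 2 5 6 / 3 5 1 6 2 4 / 5 2 4 1 6 3 / 2 3 6 5 4 1 / 6 4 2 3 1 5.

3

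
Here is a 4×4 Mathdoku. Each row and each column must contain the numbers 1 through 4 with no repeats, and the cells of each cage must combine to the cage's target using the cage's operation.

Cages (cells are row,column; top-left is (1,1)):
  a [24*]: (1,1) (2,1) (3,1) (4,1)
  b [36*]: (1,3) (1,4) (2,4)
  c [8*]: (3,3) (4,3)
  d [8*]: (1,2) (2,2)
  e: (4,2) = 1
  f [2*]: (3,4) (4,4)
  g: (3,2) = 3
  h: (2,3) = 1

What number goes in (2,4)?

Cage b needs product 36, leaving (1,3) = 3.
Cage b needs product 36, leaving (1,4) = 4.
Cage h is given; hence (2,3) = 1.
Cage b needs product 36, which forces (2,4) = 3.
G is a freebie, leaving (3,2) = 3.
Cage e is given; hence (4,2) = 1.
Row 4 already has 1, leaving (4,4) = 2.
Row 1 already has 4, so (1,2) = 2.
Cage d needs two cells with product 8, leaving (2,2) = 4.
The two cells of cage c must have product 8, which forces (3,3) = 2.
2 is placed in column 4, which forces (3,4) = 1.
Cage a needs product 24; hence (4,1) = 3.
2 is placed in row 4, leaving (4,3) = 4.
2 is placed in row 1, which forces (1,1) = 1.
4 is placed in row 2; hence (2,1) = 2.
Row 3 already has 1, so (3,1) = 4.
Filled in: 1 2 3 4 / 2 4 1 3 / 4 3 2 1 / 3 1 4 2.

3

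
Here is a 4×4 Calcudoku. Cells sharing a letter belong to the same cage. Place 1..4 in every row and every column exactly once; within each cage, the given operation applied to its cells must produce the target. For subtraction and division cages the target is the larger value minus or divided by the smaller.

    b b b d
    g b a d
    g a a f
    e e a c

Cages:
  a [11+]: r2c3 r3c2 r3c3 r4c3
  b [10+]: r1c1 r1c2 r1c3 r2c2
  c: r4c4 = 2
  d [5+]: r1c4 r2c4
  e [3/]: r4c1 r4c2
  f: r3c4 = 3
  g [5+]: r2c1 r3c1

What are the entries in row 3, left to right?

Cage f is a single given cell, leaving r3c4 = 3.
Cage c is given, which forces r4c4 = 2.
Row 4 needs a 4, and only r4c3 is open for it.
Cage a needs sum 11, so r3c2 = 4.
Cage b has sum 10, which forces r1c1 = 4.
Row 1 already has 4, so r1c4 = 1.
Column 1 now contains 4, which forces r2c1 = 3.
Column 4 already has 1, which forces r2c4 = 4.
3 is placed in column 1, so r4c1 = 1.
Row 4 now contains 1, leaving r4c2 = 3.
3 is placed in column 2; hence r1c2 = 2.
Cage b has sum 10, which forces r1c3 = 3.
The 4 cells of cage b must have sum 10, which forces r2c2 = 1.
Row 2 already has 1, so r2c3 = 2.
Column 1 now contains 1, which forces r3c1 = 2.
Column 3 already has 2, leaving r3c3 = 1.
Filled in: 4 2 3 1 / 3 1 2 4 / 2 4 1 3 / 1 3 4 2.

2 4 1 3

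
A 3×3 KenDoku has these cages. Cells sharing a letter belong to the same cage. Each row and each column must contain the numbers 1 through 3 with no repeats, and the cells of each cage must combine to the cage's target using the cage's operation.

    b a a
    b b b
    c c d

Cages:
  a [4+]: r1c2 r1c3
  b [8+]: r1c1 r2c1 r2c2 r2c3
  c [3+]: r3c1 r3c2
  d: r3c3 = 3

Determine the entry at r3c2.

2

The 4 cells of cage b must have sum 8, which forces r1c1 = 2.
Column 1 already has 2, which forces r3c1 = 1.
Row 3 already has 1, leaving r3c2 = 2.
Cage d is a single given cell, so r3c3 = 3.
Cage a's pair has sum 4; hence r1c2 = 3.
Column 3 now contains 3; hence r1c3 = 1.
Column 1 now contains 1, so r2c1 = 3.
The 4 cells of cage b must have sum 8, which forces r2c2 = 1.
Cage b needs sum 8, leaving r2c3 = 2.
Completed grid: 2 3 1 / 3 1 2 / 1 2 3.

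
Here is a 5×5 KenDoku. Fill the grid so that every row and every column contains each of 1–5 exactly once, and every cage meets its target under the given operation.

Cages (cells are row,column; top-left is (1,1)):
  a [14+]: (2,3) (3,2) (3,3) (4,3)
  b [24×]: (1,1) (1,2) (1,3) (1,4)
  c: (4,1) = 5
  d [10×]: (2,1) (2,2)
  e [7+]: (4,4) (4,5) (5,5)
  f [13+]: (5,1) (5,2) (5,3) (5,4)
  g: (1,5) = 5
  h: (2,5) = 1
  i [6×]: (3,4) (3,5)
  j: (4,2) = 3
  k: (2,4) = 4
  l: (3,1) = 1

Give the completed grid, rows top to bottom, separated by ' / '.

4 2 1 3 5 / 2 5 3 4 1 / 1 4 5 2 3 / 5 3 2 1 4 / 3 1 4 5 2

Cage g is a single given cell, which forces (1,5) = 5.
Cage k is given, which forces (2,4) = 4.
H is a freebie; hence (2,5) = 1.
Cage l is given, leaving (3,1) = 1.
Cage c is a single given cell; hence (4,1) = 5.
Cage j is a single given cell, so (4,2) = 3.
Column 1 already has 5; hence (2,1) = 2.
Cage d needs two cells with product 10, leaving (2,2) = 5.
Row 2 now contains 5; hence (2,3) = 3.
Cage e has sum 7; hence (4,4) = 1.
Cage a needs sum 14, so (3,3) = 5.
Cage f needs sum 13, so (5,1) = 3.
Cage f needs sum 13, leaving (5,4) = 5.
Column 1 already has 3, leaving (1,1) = 4.
Cage b needs product 24, so (1,4) = 3.
Column 4 already has 3; hence (3,4) = 2.
2 is placed in row 3, leaving (3,5) = 3.
2 is placed in row 3, which forces (3,2) = 4.
Cage a needs sum 14; hence (4,3) = 2.
Row 4 already has 2, leaving (4,5) = 4.
Column 2 already has 4; hence (5,2) = 1.
1 is placed in row 5; hence (5,3) = 4.
Column 5 now contains 4; hence (5,5) = 2.
1 is placed in column 2, so (1,2) = 2.
Column 3 already has 2; hence (1,3) = 1.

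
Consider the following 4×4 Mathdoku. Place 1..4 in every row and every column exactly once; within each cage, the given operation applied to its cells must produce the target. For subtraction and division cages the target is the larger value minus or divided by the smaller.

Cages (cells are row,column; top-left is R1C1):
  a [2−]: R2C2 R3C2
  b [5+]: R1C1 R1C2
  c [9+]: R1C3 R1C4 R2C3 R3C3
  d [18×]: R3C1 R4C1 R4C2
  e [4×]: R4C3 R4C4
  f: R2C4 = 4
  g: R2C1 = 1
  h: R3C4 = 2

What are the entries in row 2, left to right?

Cage g is a single given cell; hence R2C1 = 1.
Cage f is a single given cell; hence R2C4 = 4.
Cage d needs product 18, leaving R3C1 = 3.
H is a freebie; hence R3C4 = 2.
Cage d has product 18, leaving R4C1 = 2.
Cage d needs product 18, so R4C2 = 3.
Column 4 already has 4; hence R4C4 = 1.
2 is placed in column 1; hence R1C1 = 4.
Cage b needs two cells with sum 5, which forces R1C2 = 1.
Cage c has sum 9, so R1C3 = 2.
1 is placed in column 4, which forces R1C4 = 3.
Column 2 already has 3, which forces R2C2 = 2.
The 4 cells of cage c must have sum 9; hence R2C3 = 3.
The two cells of cage a must have difference 2, so R3C2 = 4.
The 4 cells of cage c must have sum 9, so R3C3 = 1.
Row 4 already has 1, which forces R4C3 = 4.
Completed grid: 4 1 2 3 / 1 2 3 4 / 3 4 1 2 / 2 3 4 1.

1 2 3 4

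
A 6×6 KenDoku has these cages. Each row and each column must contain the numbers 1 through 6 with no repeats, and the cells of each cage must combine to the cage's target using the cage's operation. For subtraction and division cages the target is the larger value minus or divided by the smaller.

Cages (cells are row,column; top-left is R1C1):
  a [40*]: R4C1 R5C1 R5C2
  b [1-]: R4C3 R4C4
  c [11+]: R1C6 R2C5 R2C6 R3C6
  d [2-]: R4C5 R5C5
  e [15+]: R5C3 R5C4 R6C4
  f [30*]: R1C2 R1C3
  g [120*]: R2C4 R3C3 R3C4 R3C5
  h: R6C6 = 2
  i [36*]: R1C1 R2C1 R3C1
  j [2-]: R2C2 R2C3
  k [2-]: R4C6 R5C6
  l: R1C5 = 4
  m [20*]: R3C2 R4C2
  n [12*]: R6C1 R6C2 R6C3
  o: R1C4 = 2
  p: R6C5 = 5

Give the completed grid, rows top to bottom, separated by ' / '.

3 6 5 2 4 1 / 6 1 3 4 2 5 / 2 4 1 5 6 3 / 4 5 2 1 3 6 / 5 2 6 3 1 4 / 1 3 4 6 5 2

Cage o is a single given cell; hence R1C4 = 2.
Cage l is given; hence R1C5 = 4.
Cage p is given, leaving R6C5 = 5.
Cage h is a single given cell, which forces R6C6 = 2.
Row 1 needs a 1, and only R1C6 is open for it.
Row 1 needs a 3, and only R1C1 is open for it.
The only place for 1 in row 5 is R5C5.
Column 5 now contains 1, so R4C5 = 3.
Column 5 already has 3; hence R2C5 = 2.
Column 5 already has 2, so R3C5 = 6.
2 is placed in row 2, so R2C1 = 6.
6 is placed in row 3, so R3C1 = 2.
Cage a needs product 40, so R5C2 = 2.
In row 2, 4 can only go at R2C4, so R2C4 = 4.
Column 4 now contains 4, so R6C4 = 6.
In row 3, 3 can only go at R3C6, so R3C6 = 3.
3 is placed in column 6; hence R2C6 = 5.
In row 3, 4 can only go at R3C2, so R3C2 = 4.
Column 2 already has 4, which forces R4C2 = 5.
Row 4 already has 5; hence R4C4 = 1.
Column 2 already has 5, leaving R1C2 = 6.
Cage f's pair has product 30; hence R1C3 = 5.
Cage g needs product 120; hence R3C3 = 1.
1 is placed in column 4, which forces R3C4 = 5.
Row 4 already has 5; hence R4C1 = 4.
The two cells of cage b must have difference 1, leaving R4C3 = 2.
Row 4 now contains 4, which forces R4C6 = 6.
The 3 cells of cage a must have product 40, which forces R5C1 = 5.
Column 4 already has 5, which forces R5C4 = 3.
6 is placed in column 6; hence R5C6 = 4.
Column 1 now contains 4; hence R6C1 = 1.
Row 6 already has 1, so R6C2 = 3.
Row 6 now contains 3, which forces R6C3 = 4.
Column 2 now contains 3; hence R2C2 = 1.
1 is placed in column 3; hence R2C3 = 3.
4 is placed in row 5, so R5C3 = 6.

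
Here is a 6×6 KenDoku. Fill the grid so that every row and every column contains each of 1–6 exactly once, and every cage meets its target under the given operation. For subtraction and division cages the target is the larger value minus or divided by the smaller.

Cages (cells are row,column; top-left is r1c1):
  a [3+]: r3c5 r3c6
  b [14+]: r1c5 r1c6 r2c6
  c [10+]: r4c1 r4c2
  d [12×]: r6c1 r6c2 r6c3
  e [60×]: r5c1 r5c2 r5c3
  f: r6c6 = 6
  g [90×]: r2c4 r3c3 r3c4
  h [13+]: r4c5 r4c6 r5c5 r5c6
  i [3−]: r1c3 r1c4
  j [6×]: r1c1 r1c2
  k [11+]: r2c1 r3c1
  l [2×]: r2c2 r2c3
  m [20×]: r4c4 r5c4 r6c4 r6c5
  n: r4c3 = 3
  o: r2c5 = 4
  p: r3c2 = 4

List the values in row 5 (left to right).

2 5 6 1 3 4

O is a freebie, so r2c5 = 4.
Cage p is given, leaving r3c2 = 4.
Column 2 already has 4, which forces r4c2 = 6.
Cage n is a single given cell, so r4c3 = 3.
F is a freebie, which forces r6c6 = 6.
Row 4 already has 6, leaving r4c1 = 4.
The 3 cells of cage d must have product 12; hence r6c3 = 4.
In row 3, 3 can only go at r3c4, so r3c4 = 3.
The only place for 3 in row 2 is r2c6.
The 3 cells of cage b must have sum 14, which forces r1c5 = 6.
Cage b needs sum 14; hence r1c6 = 5.
Cage i needs two cells with difference 3, leaving r1c3 = 1.
Cage i's pair has difference 3, which forces r1c4 = 4.
Column 3 now contains 1, so r2c3 = 2.
Cage h needs sum 13, which forces r4c5 = 5.
The 4 cells of cage h must have sum 13; hence r5c6 = 4.
Row 2 now contains 2, leaving r2c2 = 1.
Column 2 now contains 1, which forces r6c2 = 3.
Cage m needs product 20, so r6c5 = 2.
The two cells of cage j must have product 6; hence r1c1 = 3.
Column 2 already has 3; hence r1c2 = 2.
Column 5 now contains 2, so r3c5 = 1.
Cage a needs two cells with sum 3; hence r3c6 = 2.
Cage h needs sum 13, so r4c6 = 1.
2 is placed in column 2, so r5c2 = 5.
Row 5 now contains 5, so r5c3 = 6.
Column 5 now contains 2, which forces r5c5 = 3.
3 is placed in row 6; hence r6c1 = 1.
1 is placed in row 6, leaving r6c4 = 5.
5 is placed in column 4, which forces r2c4 = 6.
6 is placed in column 3, so r3c3 = 5.
Row 4 already has 1, which forces r4c4 = 2.
Row 5 already has 6, which forces r5c1 = 2.
Cage m has product 20, which forces r5c4 = 1.
Row 2 already has 6, leaving r2c1 = 5.
5 is placed in row 3; hence r3c1 = 6.
Filled in: 3 2 1 4 6 5 / 5 1 2 6 4 3 / 6 4 5 3 1 2 / 4 6 3 2 5 1 / 2 5 6 1 3 4 / 1 3 4 5 2 6.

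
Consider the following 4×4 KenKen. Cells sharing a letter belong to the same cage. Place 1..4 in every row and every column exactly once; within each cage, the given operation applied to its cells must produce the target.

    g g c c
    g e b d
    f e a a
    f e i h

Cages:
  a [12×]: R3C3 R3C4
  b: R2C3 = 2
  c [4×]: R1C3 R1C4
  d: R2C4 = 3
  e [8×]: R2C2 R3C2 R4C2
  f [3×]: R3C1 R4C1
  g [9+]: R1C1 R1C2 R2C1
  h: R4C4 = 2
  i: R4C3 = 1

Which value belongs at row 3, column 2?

B is a freebie; hence R2C3 = 2.
D is a freebie, leaving R2C4 = 3.
Column 4 already has 3, leaving R3C4 = 4.
Cage i is given, leaving R4C3 = 1.
H is a freebie, so R4C4 = 2.
Column 3 already has 1, which forces R1C3 = 4.
Column 4 already has 4, which forces R1C4 = 1.
3 is placed in row 2, leaving R2C1 = 4.
Cage e has product 8, which forces R2C2 = 1.
Cage f needs two cells with product 3; hence R3C1 = 1.
Cage e has product 8, leaving R3C2 = 2.
Row 3 now contains 4; hence R3C3 = 3.
Row 4 already has 1, leaving R4C1 = 3.
Row 4 already has 2, leaving R4C2 = 4.
3 is placed in column 1; hence R1C1 = 2.
2 is placed in column 2; hence R1C2 = 3.
Completed grid: 2 3 4 1 / 4 1 2 3 / 1 2 3 4 / 3 4 1 2.

2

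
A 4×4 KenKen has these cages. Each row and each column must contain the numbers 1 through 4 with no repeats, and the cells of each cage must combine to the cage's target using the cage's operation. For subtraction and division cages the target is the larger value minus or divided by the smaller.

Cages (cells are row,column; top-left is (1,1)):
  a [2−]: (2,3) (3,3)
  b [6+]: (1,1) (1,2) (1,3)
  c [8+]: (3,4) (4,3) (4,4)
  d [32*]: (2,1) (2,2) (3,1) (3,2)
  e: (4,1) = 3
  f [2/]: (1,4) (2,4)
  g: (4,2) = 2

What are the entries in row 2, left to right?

4 1 3 2

Cage e is a single given cell, leaving (4,1) = 3.
Cage g is a single given cell, leaving (4,2) = 2.
Cage c has sum 8; hence (3,4) = 3.
In row 1, 4 can only go at (1,4), so (1,4) = 4.
Cage f's pair has quotient 2, leaving (2,4) = 2.
The 3 cells of cage c must have sum 8, which forces (4,3) = 4.
4 is placed in column 4, so (4,4) = 1.
Row 2 now contains 2; hence (2,1) = 4.
Cage d has product 32, which forces (2,2) = 1.
4 is placed in column 3; hence (2,3) = 3.
Cage d needs product 32, leaving (3,1) = 2.
Cage d has product 32, leaving (3,2) = 4.
Cage a's pair has difference 2, leaving (3,3) = 1.
Column 1 now contains 2, leaving (1,1) = 1.
Column 2 now contains 1; hence (1,2) = 3.
Column 3 now contains 1, so (1,3) = 2.
Completed grid: 1 3 2 4 / 4 1 3 2 / 2 4 1 3 / 3 2 4 1.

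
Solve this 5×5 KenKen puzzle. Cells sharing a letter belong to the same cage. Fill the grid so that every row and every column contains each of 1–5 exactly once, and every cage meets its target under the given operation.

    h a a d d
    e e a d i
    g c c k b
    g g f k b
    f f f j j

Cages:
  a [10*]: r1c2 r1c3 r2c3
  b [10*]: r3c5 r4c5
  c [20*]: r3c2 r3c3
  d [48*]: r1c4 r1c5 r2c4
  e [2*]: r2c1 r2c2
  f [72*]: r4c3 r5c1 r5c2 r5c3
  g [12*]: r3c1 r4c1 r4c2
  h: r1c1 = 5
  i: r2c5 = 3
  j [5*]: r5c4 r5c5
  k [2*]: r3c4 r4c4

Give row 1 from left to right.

5 2 1 3 4

Cage h is given, so r1c1 = 5.
Cage d needs product 48, leaving r1c4 = 3.
Cage d needs product 48, which forces r1c5 = 4.
Cage d needs product 48; hence r2c4 = 4.
I is a freebie; hence r2c5 = 3.
Cage f has product 72, leaving r4c3 = 3.
Cage a has product 10; hence r2c3 = 5.
Cage g has product 12, so r3c1 = 3.
5 is placed in column 3, so r3c3 = 4.
4 is placed in column 3; hence r5c3 = 2.
The 3 cells of cage a must have product 10, so r1c2 = 2.
2 is placed in column 3, which forces r1c3 = 1.
2 is placed in column 2, which forces r2c2 = 1.
Row 3 now contains 4, so r3c2 = 5.
Row 3 now contains 5, so r3c5 = 2.
Column 2 already has 1, so r4c2 = 4.
Column 5 now contains 2, which forces r4c5 = 5.
Row 5 now contains 2; hence r5c1 = 4.
Cage f needs product 72, which forces r5c2 = 3.
Column 5 already has 5, which forces r5c5 = 1.
1 is placed in row 2, which forces r2c1 = 2.
Row 3 already has 2; hence r3c4 = 1.
Row 4 already has 4, leaving r4c1 = 1.
Cage k's pair has product 2, leaving r4c4 = 2.
Row 5 now contains 1, so r5c4 = 5.
Completed grid: 5 2 1 3 4 / 2 1 5 4 3 / 3 5 4 1 2 / 1 4 3 2 5 / 4 3 2 5 1.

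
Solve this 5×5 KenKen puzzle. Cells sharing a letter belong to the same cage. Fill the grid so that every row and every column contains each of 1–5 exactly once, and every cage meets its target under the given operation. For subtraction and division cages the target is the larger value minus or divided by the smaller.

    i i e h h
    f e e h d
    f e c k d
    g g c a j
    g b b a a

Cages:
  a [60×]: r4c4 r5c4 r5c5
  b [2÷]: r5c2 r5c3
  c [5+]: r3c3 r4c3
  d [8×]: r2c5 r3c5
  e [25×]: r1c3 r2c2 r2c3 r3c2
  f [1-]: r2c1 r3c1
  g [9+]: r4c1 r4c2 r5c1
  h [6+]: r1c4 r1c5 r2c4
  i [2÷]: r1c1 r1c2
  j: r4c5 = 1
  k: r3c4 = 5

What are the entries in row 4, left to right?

5 3 2 4 1

Cage k is a single given cell, leaving r3c4 = 5.
Cage j is given, leaving r4c5 = 1.
Cage e needs product 25, so r1c3 = 5.
Cage e needs product 25, leaving r2c2 = 5.
Cage e has product 25; hence r2c3 = 1.
Row 3 now contains 5, so r3c2 = 1.
Cage a needs product 60, so r5c5 = 5.
Cage h needs sum 6, which forces r1c4 = 1.
In row 1, 3 can only go at r1c5, so r1c5 = 3.
Cage h has sum 6, leaving r2c4 = 2.
Row 2 now contains 2, which forces r2c5 = 4.
Column 5 now contains 4; hence r3c5 = 2.
4 is placed in row 2, which forces r2c1 = 3.
Cage f needs two cells with difference 1, leaving r3c1 = 4.
Row 3 already has 2, which forces r3c3 = 3.
The two cells of cage c must have sum 5; hence r4c3 = 2.
2 is placed in column 3, which forces r5c3 = 4.
Row 5 already has 4; hence r5c4 = 3.
4 is placed in column 1, which forces r1c1 = 2.
Cage i's pair has quotient 2, so r1c2 = 4.
Row 4 now contains 2, so r4c1 = 5.
The 3 cells of cage g must have sum 9; hence r4c2 = 3.
3 is placed in column 4, which forces r4c4 = 4.
Cage g has sum 9, leaving r5c1 = 1.
Row 5 already has 4; hence r5c2 = 2.
Filled in: 2 4 5 1 3 / 3 5 1 2 4 / 4 1 3 5 2 / 5 3 2 4 1 / 1 2 4 3 5.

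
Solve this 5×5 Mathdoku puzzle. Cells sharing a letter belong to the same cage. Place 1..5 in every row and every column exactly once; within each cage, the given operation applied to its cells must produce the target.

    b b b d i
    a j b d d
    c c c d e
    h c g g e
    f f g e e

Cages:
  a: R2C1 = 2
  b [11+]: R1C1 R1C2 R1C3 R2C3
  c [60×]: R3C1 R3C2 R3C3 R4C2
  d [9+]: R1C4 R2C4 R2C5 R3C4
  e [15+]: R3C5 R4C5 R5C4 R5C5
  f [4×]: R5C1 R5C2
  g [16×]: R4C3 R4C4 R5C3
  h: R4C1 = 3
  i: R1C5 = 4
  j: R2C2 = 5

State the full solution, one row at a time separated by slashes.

5 2 1 3 4 / 2 5 3 4 1 / 4 3 5 1 2 / 3 1 4 2 5 / 1 4 2 5 3

Cage i is a single given cell; hence R1C5 = 4.
Cage a is a single given cell, which forces R2C1 = 2.
J is a freebie, so R2C2 = 5.
H is a freebie, leaving R4C1 = 3.
Cage e needs sum 15; hence R5C4 = 5.
The only place for 4 in row 2 is R2C4.
Cage d has sum 9; hence R2C5 = 1.
Cage g needs product 16, leaving R4C3 = 4.
Column 4 already has 4; hence R4C4 = 2.
Row 4 already has 2, so R4C5 = 5.
The 3 cells of cage g must have product 16, which forces R5C3 = 2.
2 is placed in row 5, which forces R5C5 = 3.
The 4 cells of cage b must have sum 11; hence R1C2 = 2.
Row 2 now contains 1; hence R2C3 = 3.
Column 3 now contains 3, which forces R3C3 = 5.
Column 5 already has 3; hence R3C5 = 2.
Row 4 already has 2; hence R4C2 = 1.
Column 2 now contains 1, so R5C2 = 4.
Cage b needs sum 11, so R1C1 = 5.
Column 3 now contains 5; hence R1C3 = 1.
Row 1 now contains 1, leaving R1C4 = 3.
5 is placed in row 3, so R3C1 = 4.
Column 2 already has 4, leaving R3C2 = 3.
Column 4 already has 3, so R3C4 = 1.
Row 5 already has 4, so R5C1 = 1.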